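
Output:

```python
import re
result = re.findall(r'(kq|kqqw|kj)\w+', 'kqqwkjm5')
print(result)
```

['kq']

Alternation tries branches left to right and keeps the first one that lets the overall match succeed at that position.
Scanning left to right: at [0:8] match 'kqqwkjm5', group 1 = 'kq'.
With a single group, `findall` returns only what that group captured — 1 item.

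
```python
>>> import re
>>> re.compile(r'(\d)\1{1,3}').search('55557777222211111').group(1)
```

'5'

The match spans [0:4] → '5555'.
Captured: group 1 = '5'.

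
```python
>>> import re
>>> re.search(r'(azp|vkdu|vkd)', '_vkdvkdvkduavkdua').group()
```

'vkd'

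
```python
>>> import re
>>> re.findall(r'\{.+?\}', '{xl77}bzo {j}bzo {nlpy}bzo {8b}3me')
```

['{xl77}', '{j}', '{nlpy}', '{8b}']

Because the quantifier is non-greedy, it stops expanding at the earliest point where the rest of the pattern can succeed.
Matches: at [0:6] → '{xl77}'; at [10:13] → '{j}'; at [17:23] → '{nlpy}'; at [27:31] → '{8b}'.
With no groups in the pattern, `findall` gives back each whole match — 4 here.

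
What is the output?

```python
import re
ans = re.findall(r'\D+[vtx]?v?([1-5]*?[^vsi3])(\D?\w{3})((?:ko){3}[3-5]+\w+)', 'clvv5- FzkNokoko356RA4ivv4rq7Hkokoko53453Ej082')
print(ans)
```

[('4', 'rq7H', 'kokoko53453Ej082')]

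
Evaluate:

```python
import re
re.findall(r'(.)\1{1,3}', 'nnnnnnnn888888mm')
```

['n', 'n', '8', '8', 'm']

`\1` has to match the exact text group 1 already captured.
With a single group, `findall` returns only what that group captured — 5 items.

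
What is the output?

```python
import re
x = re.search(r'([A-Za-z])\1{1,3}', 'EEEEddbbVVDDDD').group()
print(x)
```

EEEE

The backreference `\1` re-matches whatever the first group consumed, character for character.
The match spans [0:4] → 'EEEE'.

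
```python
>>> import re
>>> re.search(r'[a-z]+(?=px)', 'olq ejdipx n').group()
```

The `(?=…)`/`(?<=…)` assertion just peeks at neighbouring text; it doesn't advance the match position.
The match spans [4:8] → 'ejdi'.

'ejdi'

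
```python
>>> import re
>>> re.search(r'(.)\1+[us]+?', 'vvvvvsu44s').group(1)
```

`\1` is not a pattern — it's the concrete string captured by group 1, re-applied verbatim.
`re.search` tries every starting position until one works.
The match spans [0:6] → 'vvvvvs'.
Captured: group 1 = 'v'.

'v'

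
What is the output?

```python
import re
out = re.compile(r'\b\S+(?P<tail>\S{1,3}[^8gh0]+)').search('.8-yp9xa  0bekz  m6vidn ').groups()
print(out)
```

The pattern matches a word boundary (`\b`, zero-width); then one or more of a non-whitespace character; then 1 to 3 of a non-whitespace character, then one or more of any character except [8gh0] (captured as 'tail').
`search` walks the string left to right and returns the first match it finds.
The match spans [1:10] → '8-yp9xa  '.
Captured: group 1 = 'a  '.

('a  ',)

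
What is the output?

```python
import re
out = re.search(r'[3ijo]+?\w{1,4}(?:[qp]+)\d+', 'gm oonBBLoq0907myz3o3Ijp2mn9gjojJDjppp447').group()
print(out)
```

3o3Ijp2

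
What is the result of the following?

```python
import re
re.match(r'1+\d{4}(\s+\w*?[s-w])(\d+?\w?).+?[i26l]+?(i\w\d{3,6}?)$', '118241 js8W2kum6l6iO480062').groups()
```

The match spans [0:26] → '118241 js8W2kum6l6iO480062'.
Captured: group 1 = ' js', group 2 = '8W', group 3 = 'iO480062'.

(' js', '8W', 'iO480062')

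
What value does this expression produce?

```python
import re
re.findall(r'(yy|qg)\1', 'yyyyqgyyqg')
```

['yy']

`\1` is not a pattern — it's the concrete string captured by group 1, re-applied verbatim.
Walking the string: at [0:4] match 'yyyy', group 1 = 'yy'.
`findall` collects group 1 from the one match (1 total).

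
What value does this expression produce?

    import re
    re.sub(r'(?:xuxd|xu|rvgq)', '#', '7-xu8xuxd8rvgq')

'7-#8#8#'

The regex engine tests alternatives in the order written; an earlier branch that matches wins even if a later one would match more.
Each match is replaced by '#'.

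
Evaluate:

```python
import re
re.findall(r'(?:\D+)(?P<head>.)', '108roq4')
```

Pattern: one or more of a non-digit (non-capturing group); then any character (captured as 'head').
Matches: at [3:7] match 'roq4', group 1 = '4'.
One capturing group, so `findall` returns just the captured substring from the one match — 1 in all.

['4']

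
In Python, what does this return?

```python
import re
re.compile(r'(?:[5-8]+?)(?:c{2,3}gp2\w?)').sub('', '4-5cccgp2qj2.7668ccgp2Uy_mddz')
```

'4-j2.y_mddz'

The pattern matches one or more of a character in [5-8] (lazy) (non-capturing group); then 2 to 3 of a literal 'c', then the literal 'gp2', then optionally a word character (non-capturing group).
Matches: at [2:10] → '5cccgp2q'; at [13:23] → '7668ccgp2U'.
Each match is replaced by ''.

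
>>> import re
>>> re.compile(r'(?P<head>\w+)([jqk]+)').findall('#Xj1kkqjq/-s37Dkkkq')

[('Xj1kkqj', 'q'), ('s37Dkkk', 'q')]

The pattern matches one or more of a word character (captured as 'head'); then one or more of one of [jqk] (captured).
Scanning left to right: at [1:9] match 'Xj1kkqjq', groups = ('Xj1kkqj', 'q'); at [11:19] match 's37Dkkkq', groups = ('s37Dkkk', 'q').
With 2 capturing groups, `findall` returns a 2-tuple per match.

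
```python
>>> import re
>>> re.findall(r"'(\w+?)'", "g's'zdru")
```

One capturing group, so `findall` returns just the captured substring from the one match — 1 in all.

['s']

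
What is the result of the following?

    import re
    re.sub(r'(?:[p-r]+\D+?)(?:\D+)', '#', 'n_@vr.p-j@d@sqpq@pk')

'n_@v#'

This matches one or more of a character in [p-r], then one or more of a non-digit (lazy) (non-capturing group); then one or more of a non-digit (non-capturing group).
Every occurrence is swapped for '#'.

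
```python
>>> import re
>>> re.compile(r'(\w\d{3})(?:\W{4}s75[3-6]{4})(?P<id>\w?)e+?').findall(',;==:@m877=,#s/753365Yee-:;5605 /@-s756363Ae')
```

With 2 capturing groups, `findall` returns a 2-tuple per match.

[('5605', 'A')]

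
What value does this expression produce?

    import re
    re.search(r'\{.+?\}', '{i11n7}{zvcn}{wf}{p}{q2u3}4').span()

(0, 7)

The match spans [0:7] → '{i11n7}'.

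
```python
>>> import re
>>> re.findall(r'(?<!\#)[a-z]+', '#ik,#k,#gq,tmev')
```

Because the assertion is negative and zero-width, positions next to the forbidden text are skipped.
Walking the string: at [2:3] → 'k'; at [9:10] → 'q'; at [11:15] → 'tmev'.
Since nothing is captured, `findall` lists the 3 matched substrings directly.

['k', 'q', 'tmev']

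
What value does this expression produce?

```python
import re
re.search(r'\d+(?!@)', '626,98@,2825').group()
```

'626'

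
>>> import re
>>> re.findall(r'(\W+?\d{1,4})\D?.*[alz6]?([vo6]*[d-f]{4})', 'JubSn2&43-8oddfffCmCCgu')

The pattern matches one or more of a non-word character (lazy), then 1 to 4 of a digit (captured); then optionally a non-digit, then zero or more of any character, then optionally one of [alz6]; then zero or more of one of [vo6], then exactly 4 of a character in [d-f] (captured).
Matches: at [6:17] match '&43-8oddfff', groups = ('&43', 'dfff').
`findall` packs the 2 group values into a tuple for every match.

[('&43', 'dfff')]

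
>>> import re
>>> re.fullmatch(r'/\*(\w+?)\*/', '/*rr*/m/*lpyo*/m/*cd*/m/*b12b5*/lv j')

None

For `fullmatch`, every character of the input must be accounted for by the pattern.
Here the pattern can't cover the whole string, so the call returns None.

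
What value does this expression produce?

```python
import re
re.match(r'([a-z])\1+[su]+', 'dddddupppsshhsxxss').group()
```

'dddddu'

`match` is anchored at position 0; if the pattern doesn't fit there, it returns None.
The match spans [0:6] → 'dddddu'.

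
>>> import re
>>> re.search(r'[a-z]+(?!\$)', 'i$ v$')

The negative lookahead/lookbehind blocks any match where the forbidden context is present.
Here nothing in the string fits, so the call returns None.

None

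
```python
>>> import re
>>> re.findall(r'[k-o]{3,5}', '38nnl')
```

['nnl']

Pattern: 3 to 5 of a character in [k-o].
Matches: at [2:5] → 'nnl'.
With no groups in the pattern, `findall` gives back each whole match — 1 here.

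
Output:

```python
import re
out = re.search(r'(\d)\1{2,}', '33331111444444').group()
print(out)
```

3333

A backreference is literal: `\1` must see the identical characters the first group matched.
The match spans [0:4] → '3333'.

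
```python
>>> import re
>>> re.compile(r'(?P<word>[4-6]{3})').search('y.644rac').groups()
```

('644',)

This matches exactly 3 of a character in [4-6] (captured as 'word').
Unlike `match`, `search` isn't anchored — it looks for the pattern anywhere in the string.
The match spans [2:5] → '644'.
Captured: group 1 = '644'.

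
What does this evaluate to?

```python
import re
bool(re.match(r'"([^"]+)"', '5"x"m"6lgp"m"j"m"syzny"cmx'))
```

`re.match` only tries the pattern at the start of the string.
Here the pattern fails at index 0, so the call returns None, and `bool(None)` is False.

False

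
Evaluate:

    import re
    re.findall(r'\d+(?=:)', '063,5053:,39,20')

['5053']

Because the assertion is zero-width, the text it checks is not consumed and won't appear in the result.
Walking the string: at [4:8] → '5053'.
No capturing groups, so `findall` returns the 1 full match string.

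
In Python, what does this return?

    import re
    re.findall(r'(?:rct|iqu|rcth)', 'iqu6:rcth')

['iqu', 'rct']

Alternation tries branches left to right and keeps the first one that lets the overall match succeed at that position.
Scanning left to right: at [0:3] → 'iqu'; at [5:8] → 'rct'.
With no groups in the pattern, `findall` gives back each whole match — 2 here.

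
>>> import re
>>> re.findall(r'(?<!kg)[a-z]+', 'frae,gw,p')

['frae', 'gw', 'p']

Because the assertion is negative and zero-width, positions next to the forbidden text are skipped.
Scanning left to right: at [0:4] → 'frae'; at [5:7] → 'gw'; at [8:9] → 'p'.
No capturing groups, so `findall` returns the 3 full match strings.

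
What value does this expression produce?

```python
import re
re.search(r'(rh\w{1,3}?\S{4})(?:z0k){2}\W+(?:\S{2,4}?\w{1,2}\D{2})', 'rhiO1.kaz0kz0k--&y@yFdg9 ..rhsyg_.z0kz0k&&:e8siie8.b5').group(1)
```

The match spans [0:23] → 'rhiO1.kaz0kz0k--&y@yFdg'.
Captured: group 1 = 'rhiO1.ka'.

'rhiO1.ka'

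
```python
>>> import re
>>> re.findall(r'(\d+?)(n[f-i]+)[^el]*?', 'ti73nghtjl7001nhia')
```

[('73', 'ngh'), ('7001', 'nhi')]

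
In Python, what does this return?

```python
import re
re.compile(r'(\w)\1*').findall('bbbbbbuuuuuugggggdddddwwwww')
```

['b', 'u', 'g', 'd', 'w']

After group 1 captures some text, `\1` only succeeds where that same text appears again.
`findall` collects group 1 from each match (5 total).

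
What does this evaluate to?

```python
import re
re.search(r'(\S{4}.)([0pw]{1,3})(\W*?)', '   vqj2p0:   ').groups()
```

('vqj2p', '0', '')

The pattern matches exactly 4 of a non-whitespace character, then any character (captured); then 1 to 3 of one of [0pw] (captured); then zero or more of a non-word character (lazy) (captured).
A `+?`/`*?`/`{m,n}?` starts at its minimum and grows only as far as needed for what follows to match.
`re.search` tries every starting position until one works.
The match spans [3:9] → 'vqj2p0'.
Captured: group 1 = 'vqj2p', group 2 = '0', group 3 = ''.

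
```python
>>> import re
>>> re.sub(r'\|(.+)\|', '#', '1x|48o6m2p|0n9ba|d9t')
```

Matches: at [2:17] → '|48o6m2p|0n9ba|'.
`sub` substitutes '#' at each match site.

'1x#d9t'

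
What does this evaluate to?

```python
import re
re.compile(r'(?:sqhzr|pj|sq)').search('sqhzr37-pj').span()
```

(0, 5)

`|` is ordered: at each position the engine commits to the first alternative that works.
Unlike `match`, `search` isn't anchored — it looks for the pattern anywhere in the string.
The match spans [0:5] → 'sqhzr'.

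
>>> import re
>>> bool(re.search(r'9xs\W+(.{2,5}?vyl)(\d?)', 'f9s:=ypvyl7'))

The pattern matches the literal '9xs', then one or more of a non-word character; then 2 to 5 of any character (lazy), then the literal 'vyl' (captured); then optionally a digit (captured).
Unlike `match`, `search` isn't anchored — it looks for the pattern anywhere in the string.
Here nothing in the string fits, so the call returns None, and `bool(None)` is False.

False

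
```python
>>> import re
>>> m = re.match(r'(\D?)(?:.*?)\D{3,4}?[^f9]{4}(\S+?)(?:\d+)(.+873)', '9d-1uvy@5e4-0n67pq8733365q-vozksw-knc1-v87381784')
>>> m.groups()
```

('', '-', 'n67pq8733365q-vozksw-knc1-v873')

The pattern matches optionally a non-digit (captured); then zero or more of any character (lazy) (non-capturing group); then 3 to 4 of a non-digit (lazy), then exactly 4 of any character except [f9]; then one or more of a non-whitespace character (lazy) (captured); then one or more of a digit (non-capturing group); then one or more of any character, then the literal '873' (captured).
With `match`, the pattern is implicitly anchored at the beginning.
The match spans [0:43] → '9d-1uvy@5e4-0n67pq8733365q-vozksw-knc1-v873'.
Captured: group 1 = '', group 2 = '-', group 3 = 'n67pq8733365q-vozksw-knc1-v873'.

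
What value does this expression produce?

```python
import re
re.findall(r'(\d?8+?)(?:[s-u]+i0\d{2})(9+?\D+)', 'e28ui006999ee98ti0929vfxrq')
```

[('28', '999ee'), ('98', '9vfxrq')]

The pattern matches optionally a digit, then one or more of a literal '8' (lazy) (captured); then one or more of a character in [s-u], then the literal 'i0', then exactly 2 of a digit (non-capturing group); then one or more of the literal '9' (lazy), then one or more of a non-digit (captured).
2 groups means each result is a tuple of 2 captured strings — 2 here.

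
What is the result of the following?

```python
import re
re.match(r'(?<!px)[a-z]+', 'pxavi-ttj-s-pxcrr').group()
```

'pxavi'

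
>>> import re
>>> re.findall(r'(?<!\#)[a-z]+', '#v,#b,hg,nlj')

The negative lookahead/lookbehind blocks any match where the forbidden context is present.
`findall` yields the raw match text (2 of them) because the pattern has no groups.

['hg', 'nlj']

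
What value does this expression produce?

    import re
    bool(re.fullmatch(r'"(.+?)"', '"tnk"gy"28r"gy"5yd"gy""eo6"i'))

False

`fullmatch` succeeds only if the pattern covers the string from start to end.
Here the string isn't matched end-to-end, so the call returns None, and `bool(None)` is False.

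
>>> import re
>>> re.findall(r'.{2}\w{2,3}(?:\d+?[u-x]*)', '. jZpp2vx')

[' jZpp2vx']

This matches exactly 2 of any character, then 2 to 3 of a word character; then one or more of a digit (lazy), then zero or more of a character in [u-x] (non-capturing group).
Walking the string: at [1:9] → ' jZpp2vx'.
`findall` yields the raw match text (1 of them) because the pattern has no groups.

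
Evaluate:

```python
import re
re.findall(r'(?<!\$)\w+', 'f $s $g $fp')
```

Because the assertion is negative and zero-width, positions next to the forbidden text are skipped.
Walking the string: at [0:1] → 'f'; at [10:11] → 'p'.
With no groups in the pattern, `findall` gives back each whole match — 2 here.

['f', 'p']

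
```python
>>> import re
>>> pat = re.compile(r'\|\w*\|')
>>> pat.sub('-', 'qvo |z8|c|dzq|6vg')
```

Each match is replaced by '-'.

'qvo -c-6vg'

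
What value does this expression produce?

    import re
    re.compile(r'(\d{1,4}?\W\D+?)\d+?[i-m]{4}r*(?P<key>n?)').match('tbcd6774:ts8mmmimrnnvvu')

With `match`, the pattern is implicitly anchored at the beginning.
Here the string doesn't start with a match, so the call returns None.

None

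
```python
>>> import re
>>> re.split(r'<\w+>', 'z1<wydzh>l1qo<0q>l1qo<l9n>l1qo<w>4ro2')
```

Matches to split on: at [2:9] → '<wydzh>'; at [13:17] → '<0q>'; at [21:26] → '<l9n>'; at [30:33] → '<w>'.
Each match becomes a cut point; 5 segments remain.

['z1', 'l1qo', 'l1qo', 'l1qo', '4ro2']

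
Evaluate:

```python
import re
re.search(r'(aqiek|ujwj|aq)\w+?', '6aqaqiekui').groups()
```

`re.search` scans for the first position where the pattern succeeds.
The match spans [1:4] → 'aqa'.
Captured: group 1 = 'aq'.

('aq',)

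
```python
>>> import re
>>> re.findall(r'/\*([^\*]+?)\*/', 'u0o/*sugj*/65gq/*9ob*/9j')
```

['sugj', '9ob']

Scanning left to right: at [3:11] match '/*sugj*/', group 1 = 'sugj'; at [15:22] match '/*9ob*/', group 1 = '9ob'.
Because there's exactly one group, `findall` drops the full match and keeps group 1 from each hit.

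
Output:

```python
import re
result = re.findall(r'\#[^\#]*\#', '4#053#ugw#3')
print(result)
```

['#053#']

Scanning left to right: at [1:6] → '#053#'.
No capturing groups, so `findall` returns the 1 full match string.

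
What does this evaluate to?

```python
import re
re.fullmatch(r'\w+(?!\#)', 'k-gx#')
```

None

`(?!…)`/`(?<!…)` only lets a position through if the neighbouring text does NOT match; no characters are consumed.
`fullmatch` succeeds only if the pattern covers the string from start to end.
Here there's no way to consume every character, so the call returns None.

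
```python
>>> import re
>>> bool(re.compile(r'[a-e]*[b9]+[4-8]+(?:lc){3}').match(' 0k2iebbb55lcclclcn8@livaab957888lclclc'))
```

False

`match` is anchored at position 0; if the pattern doesn't fit there, it returns None.
Here the string doesn't start with a match, so the call returns None, and `bool(None)` is False.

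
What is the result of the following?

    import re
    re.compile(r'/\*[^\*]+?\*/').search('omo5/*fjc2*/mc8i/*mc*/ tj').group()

`search` walks the string left to right and returns the first match it finds.
The match spans [4:12] → '/*fjc2*/'.

'/*fjc2*/'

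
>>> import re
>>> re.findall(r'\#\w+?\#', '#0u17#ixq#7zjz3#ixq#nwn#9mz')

['#0u17#', '#7zjz3#', '#nwn#']

Scanning left to right: at [0:6] → '#0u17#'; at [9:16] → '#7zjz3#'; at [19:24] → '#nwn#'.
With no groups in the pattern, `findall` gives back each whole match — 3 here.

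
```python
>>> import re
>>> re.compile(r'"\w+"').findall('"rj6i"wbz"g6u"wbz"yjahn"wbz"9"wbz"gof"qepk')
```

['"rj6i"', '"g6u"', '"yjahn"', '"9"', '"gof"']

Walking the string: at [0:6] → '"rj6i"'; at [9:14] → '"g6u"'; at [17:24] → '"yjahn"'; at [27:30] → '"9"'; at [33:38] → '"gof"'.
Since nothing is captured, `findall` lists the 5 matched substrings directly.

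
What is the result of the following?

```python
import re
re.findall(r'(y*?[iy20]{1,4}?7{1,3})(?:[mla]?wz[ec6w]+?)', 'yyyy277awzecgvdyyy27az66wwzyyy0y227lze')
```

This matches zero or more of a literal 'y' (lazy), then 1 to 4 of one of [iy20] (lazy), then 1 to 3 of the literal '7' (captured); then optionally one of [mla], then the literal 'wz', then one or more of one of [ec6w] (lazy) (non-capturing group).
Walking the string: at [0:11] match 'yyyy277awze', group 1 = 'yyyy277'.
Because there's exactly one group, `findall` drops the full match and keeps group 1 from the one hit.

['yyyy277']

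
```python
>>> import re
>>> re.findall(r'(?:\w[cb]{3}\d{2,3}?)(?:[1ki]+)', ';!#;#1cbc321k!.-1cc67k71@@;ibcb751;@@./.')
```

['1cbc321k', 'ibcb751']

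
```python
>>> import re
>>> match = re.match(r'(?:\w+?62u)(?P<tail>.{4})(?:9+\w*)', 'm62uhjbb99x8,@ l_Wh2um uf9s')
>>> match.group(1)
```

'hjbb'

The pattern matches one or more of a word character (lazy), then the literal '62u' (non-capturing group); then exactly 4 of any character (captured as 'tail'); then one or more of a literal '9', then zero or more of a word character (non-capturing group).
With `match`, the pattern is implicitly anchored at the beginning.
The match spans [0:12] → 'm62uhjbb99x8'.
Captured: group 1 = 'hjbb'.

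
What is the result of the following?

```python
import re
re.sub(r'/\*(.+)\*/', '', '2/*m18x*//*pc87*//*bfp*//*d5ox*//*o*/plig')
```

'2plig'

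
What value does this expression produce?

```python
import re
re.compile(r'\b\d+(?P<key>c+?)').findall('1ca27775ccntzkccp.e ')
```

Pattern: a word boundary (`\b`, zero-width); then one or more of a digit; then one or more of a literal 'c' (lazy) (captured as 'key').
Walking the string: at [0:2] match '1c', group 1 = 'c'.
Because there's exactly one group, `findall` drops the full match and keeps group 1 from the one hit.

['c']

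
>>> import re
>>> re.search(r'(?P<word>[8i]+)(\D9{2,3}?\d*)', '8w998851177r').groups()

('8', 'w998851177')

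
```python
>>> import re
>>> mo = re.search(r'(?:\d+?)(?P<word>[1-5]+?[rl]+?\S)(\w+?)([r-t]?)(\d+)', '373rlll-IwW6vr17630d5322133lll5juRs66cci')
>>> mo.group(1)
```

The match spans [0:12] → '373rlll-IwW6'.
Captured: group 1 = '3rlll-', group 2 = 'IwW', group 3 = '', group 4 = '6'.

'3rlll-'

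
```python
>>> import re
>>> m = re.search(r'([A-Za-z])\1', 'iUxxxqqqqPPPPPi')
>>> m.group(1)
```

After group 1 captures some text, `\1` only succeeds where that same text appears again.
`search` walks the string left to right and returns the first match it finds.
The match spans [2:4] → 'xx'.
Captured: group 1 = 'x'.

'x'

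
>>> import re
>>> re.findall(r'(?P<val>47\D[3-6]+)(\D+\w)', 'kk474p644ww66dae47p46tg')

[('47p46', 'tg')]

Pattern: the literal '47', then a non-digit, then one or more of a character in [3-6] (captured as 'val'); then one or more of a non-digit, then a word character (captured).
Walking the string: at [16:23] match '47p46tg', groups = ('47p46', 'tg').
2 groups means the one result is a tuple of 2 captured strings — 1 here.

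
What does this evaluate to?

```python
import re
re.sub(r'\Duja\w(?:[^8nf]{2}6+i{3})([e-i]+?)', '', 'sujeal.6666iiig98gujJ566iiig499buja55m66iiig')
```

'sujeal.6666iiig98gujJ566iiig499'

The pattern matches a non-digit, then the literal 'uja', then a word character; then exactly 2 of any character except [8nf], then one or more of the literal '6', then exactly 3 of the literal 'i' (non-capturing group); then one or more of a character in [e-i] (lazy) (captured).
`sub` substitutes '' at each match site.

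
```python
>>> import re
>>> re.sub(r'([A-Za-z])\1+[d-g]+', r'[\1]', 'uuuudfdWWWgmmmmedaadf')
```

`\1` is not a pattern — it's the concrete string captured by group 1, re-applied verbatim.
`\1` in the replacement pulls in group 1's text for each match.

'[u][W][m][a]'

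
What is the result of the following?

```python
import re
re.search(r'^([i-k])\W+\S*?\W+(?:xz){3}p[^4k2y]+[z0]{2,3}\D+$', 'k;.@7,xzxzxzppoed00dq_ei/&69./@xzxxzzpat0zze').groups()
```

('k',)

The pattern matches anchored at the start of the string; then a character in [i-k] (captured); then one or more of a non-word character, then zero or more of a non-whitespace character (lazy); then one or more of a non-word character, then the literal 'xz' repeated 3 times, then a literal 'p'; then one or more of any character except [4k2y], then 2 to 3 of one of [z0], then one or more of a non-digit; then anchored at the end.
`re.search` tries every starting position until one works.
The match spans [0:44] → 'k;.@7,xzxzxzppoed00dq_ei/&69./@xzxxzzpat0zze'.
Captured: group 1 = 'k'.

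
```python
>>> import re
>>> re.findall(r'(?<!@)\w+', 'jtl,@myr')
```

['jtl', 'yr']

`(?!…)`/`(?<!…)` only lets a position through if the neighbouring text does NOT match; no characters are consumed.
`findall` yields the raw match text (2 of them) because the pattern has no groups.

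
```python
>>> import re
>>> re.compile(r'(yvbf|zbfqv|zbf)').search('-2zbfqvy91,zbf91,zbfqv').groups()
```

Branches in `(...|...)` are attempted left-to-right; the first branch that allows the whole pattern to succeed is taken.
Unlike `match`, `search` isn't anchored — it looks for the pattern anywhere in the string.
The match spans [2:7] → 'zbfqv'.
Captured: group 1 = 'zbfqv'.

('zbfqv',)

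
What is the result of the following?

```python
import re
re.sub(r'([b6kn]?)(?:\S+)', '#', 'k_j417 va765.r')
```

'# #'

The pattern matches optionally one of [b6kn] (captured); then one or more of a non-whitespace character (non-capturing group).
Each match is replaced by '#'.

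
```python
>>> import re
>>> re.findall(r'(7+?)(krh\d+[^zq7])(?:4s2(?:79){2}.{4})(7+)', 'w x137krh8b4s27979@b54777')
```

[('7', 'krh8b', '777')]

Pattern: one or more of a literal '7' (lazy) (captured); then the literal 'krh', then one or more of a digit, then any character except [zq7] (captured); then the literal '4s2', then the literal '79' repeated 2 times, then exactly 4 of any character (non-capturing group); then one or more of a literal '7' (captured).
`findall` packs the 3 group values into a tuple for every match.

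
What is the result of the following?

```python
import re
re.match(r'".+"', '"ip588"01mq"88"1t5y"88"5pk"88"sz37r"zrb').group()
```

'"ip588"01mq"88"1t5y"88"5pk"88"sz37r"'

`match` is anchored at position 0; if the pattern doesn't fit there, it returns None.
The match spans [0:36] → '"ip588"01mq"88"1t5y"88"5pk"88"sz37r"'.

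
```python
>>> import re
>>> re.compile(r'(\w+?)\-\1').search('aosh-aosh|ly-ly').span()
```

`\1` has to match the exact text group 1 already captured.
The match spans [0:9] → 'aosh-aosh'.

(0, 9)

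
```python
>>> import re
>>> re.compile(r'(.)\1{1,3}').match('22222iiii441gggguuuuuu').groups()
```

`\1` has to match the exact text group 1 already captured.
`match` is anchored at position 0; if the pattern doesn't fit there, it returns None.
The match spans [0:4] → '2222'.
Captured: group 1 = '2'.

('2',)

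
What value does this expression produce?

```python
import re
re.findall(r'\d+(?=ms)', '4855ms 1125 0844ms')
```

['4855', '0844']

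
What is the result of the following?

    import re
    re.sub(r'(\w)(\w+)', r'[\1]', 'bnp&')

The pattern matches a word character (captured); then one or more of a word character (captured).
Matches: at [0:3] → 'bnp'.
`\1` in the replacement pulls in group 1's text for each match.

'[b]&'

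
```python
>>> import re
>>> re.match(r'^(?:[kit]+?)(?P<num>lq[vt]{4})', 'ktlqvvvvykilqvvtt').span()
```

(0, 8)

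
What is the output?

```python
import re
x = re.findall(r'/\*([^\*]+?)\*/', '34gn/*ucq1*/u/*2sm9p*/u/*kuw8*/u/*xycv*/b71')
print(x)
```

['ucq1', '2sm9p', 'kuw8', 'xycv']

Scanning left to right: at [4:12] match '/*ucq1*/', group 1 = 'ucq1'; at [13:22] match '/*2sm9p*/', group 1 = '2sm9p'; at [23:31] match '/*kuw8*/', group 1 = 'kuw8'; at [32:40] match '/*xycv*/', group 1 = 'xycv'.
One capturing group, so `findall` returns just the captured substring from each match — 4 in all.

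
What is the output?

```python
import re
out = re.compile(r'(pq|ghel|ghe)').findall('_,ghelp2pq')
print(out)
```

Alternation tries branches left to right and keeps the first one that lets the overall match succeed at that position.
Scanning left to right: at [2:6] match 'ghel', group 1 = 'ghel'; at [8:10] match 'pq', group 1 = 'pq'.
With a single group, `findall` returns only what that group captured — 2 items.

['ghel', 'pq']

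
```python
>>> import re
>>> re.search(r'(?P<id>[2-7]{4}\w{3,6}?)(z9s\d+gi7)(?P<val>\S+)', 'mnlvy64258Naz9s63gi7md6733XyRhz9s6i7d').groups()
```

('64258Na', 'z9s63gi7', 'md6733XyRhz9s6i7d')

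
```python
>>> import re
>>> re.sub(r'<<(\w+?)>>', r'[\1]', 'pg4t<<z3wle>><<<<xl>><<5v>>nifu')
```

Matches: at [4:13] → '<<z3wle>>'; at [15:21] → '<<xl>>'; at [21:27] → '<<5v>>'.
Each match is replaced using the text its own group 1 captured.

'pg4t[z3wle]<<[xl][5v]nifu'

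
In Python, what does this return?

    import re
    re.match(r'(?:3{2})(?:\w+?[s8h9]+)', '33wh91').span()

This matches exactly 2 of a literal '3' (non-capturing group); then one or more of a word character (lazy), then one or more of one of [s8h9] (non-capturing group).
`re.match` only tries the pattern at the start of the string.
The match spans [0:5] → '33wh9'.

(0, 5)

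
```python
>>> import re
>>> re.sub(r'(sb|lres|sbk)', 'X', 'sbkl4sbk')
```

'Xkl4Xk'

Alternation tries branches left to right and keeps the first one that lets the overall match succeed at that position.
Every occurrence is swapped for 'X'.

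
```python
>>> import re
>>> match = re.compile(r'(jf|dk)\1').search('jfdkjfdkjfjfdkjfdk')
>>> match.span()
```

(8, 12)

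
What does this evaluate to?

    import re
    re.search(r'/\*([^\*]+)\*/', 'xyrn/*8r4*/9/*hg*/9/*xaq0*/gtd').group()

`re.search` scans for the first position where the pattern succeeds.
The match spans [4:11] → '/*8r4*/'.
Captured: group 1 = '8r4'.

'/*8r4*/'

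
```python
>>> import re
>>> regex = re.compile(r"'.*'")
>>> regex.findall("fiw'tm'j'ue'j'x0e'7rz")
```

`findall` yields the raw match text (1 of them) because the pattern has no groups.

["'tm'j'ue'j'x0e'"]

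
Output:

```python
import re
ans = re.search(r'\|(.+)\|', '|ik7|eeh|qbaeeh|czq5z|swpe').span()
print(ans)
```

Unlike `match`, `search` isn't anchored — it looks for the pattern anywhere in the string.
The match spans [0:22] → '|ik7|eeh|qbaeeh|czq5z|'.
Captured: group 1 = 'ik7|eeh|qbaeeh|czq5z'.

(0, 22)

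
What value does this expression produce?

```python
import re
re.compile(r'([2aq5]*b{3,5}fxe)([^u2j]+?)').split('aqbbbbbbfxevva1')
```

['aqb', 'bbbbbfxe', 'v', 'va1']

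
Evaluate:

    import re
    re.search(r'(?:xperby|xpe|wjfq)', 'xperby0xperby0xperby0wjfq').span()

`|` is ordered: at each position the engine commits to the first alternative that works.
`re.search` tries every starting position until one works.
The match spans [0:6] → 'xperby'.

(0, 6)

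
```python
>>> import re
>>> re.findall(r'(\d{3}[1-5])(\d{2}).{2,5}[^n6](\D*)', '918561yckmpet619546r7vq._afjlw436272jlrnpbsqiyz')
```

[('9185', '61', 't'), ('6195', '46', 'afjlw'), ('4362', '72', 'sqiyz')]

This matches exactly 3 of a digit, then a character in [1-5] (captured); then exactly 2 of a digit (captured); then 2 to 5 of any character, then any character except [n6]; then zero or more of a non-digit (captured).
Walking the string: at [0:13] match '918561yckmpet', groups = ('9185', '61', 't'); at [13:30] match '619546r7vq._afjlw', groups = ('6195', '46', 'afjlw'); at [30:47] match '436272jlrnpbsqiyz', groups = ('4362', '72', 'sqiyz').
`findall` packs the 3 group values into a tuple for every match.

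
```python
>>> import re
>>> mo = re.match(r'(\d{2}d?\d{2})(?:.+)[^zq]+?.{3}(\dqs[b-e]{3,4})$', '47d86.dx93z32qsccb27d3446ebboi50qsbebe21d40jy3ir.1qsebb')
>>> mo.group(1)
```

The match spans [0:55] → '47d86.dx93z32qsccb27d3446ebboi50qsbebe21d40jy3ir.1qsebb'.
Captured: group 1 = '47d86', group 2 = '1qsebb'.

'47d86'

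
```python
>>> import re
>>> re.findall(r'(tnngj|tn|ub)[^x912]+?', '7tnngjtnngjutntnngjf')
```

['tnngj', 'tn']

Branches in `(...|...)` are attempted left-to-right; the first branch that allows the whole pattern to succeed is taken.
`findall` collects group 1 from each match (2 total).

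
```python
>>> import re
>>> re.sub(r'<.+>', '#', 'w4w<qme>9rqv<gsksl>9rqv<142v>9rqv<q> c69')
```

Matches: at [3:36] → '<qme>9rqv<gsksl>9rqv<142v>9rqv<q>'.
Each match is replaced by '#'.

'w4w# c69'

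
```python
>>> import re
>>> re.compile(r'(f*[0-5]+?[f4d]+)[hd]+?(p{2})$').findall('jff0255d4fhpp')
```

[('ff0255d4f', 'pp')]

This matches zero or more of a literal 'f', then one or more of a character in [0-5] (lazy), then one or more of one of [f4d] (captured); then one or more of one of [hd] (lazy); then exactly 2 of a literal 'p' (captured); then anchored at the end.
Walking the string: at [1:13] match 'ff0255d4fhpp', groups = ('ff0255d4f', 'pp').
`findall` packs the 2 group values into a tuple for every match.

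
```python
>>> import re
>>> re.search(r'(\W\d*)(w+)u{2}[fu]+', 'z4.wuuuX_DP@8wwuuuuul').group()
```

'.wuuu'

The match spans [2:7] → '.wuuu'.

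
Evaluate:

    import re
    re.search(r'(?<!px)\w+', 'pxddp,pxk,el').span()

(0, 5)

The negative lookahead/lookbehind blocks any match where the forbidden context is present.
Unlike `match`, `search` isn't anchored — it looks for the pattern anywhere in the string.
The match spans [0:5] → 'pxddp'.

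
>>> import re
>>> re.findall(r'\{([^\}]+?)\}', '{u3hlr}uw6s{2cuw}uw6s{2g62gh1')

Matches: at [0:7] match '{u3hlr}', group 1 = 'u3hlr'; at [11:17] match '{2cuw}', group 1 = '2cuw'.
Because there's exactly one group, `findall` drops the full match and keeps group 1 from each hit.

['u3hlr', '2cuw']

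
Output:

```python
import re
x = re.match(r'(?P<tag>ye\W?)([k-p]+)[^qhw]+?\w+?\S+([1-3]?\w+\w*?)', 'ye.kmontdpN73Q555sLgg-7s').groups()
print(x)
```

Pattern: the literal 'ye', then optionally a non-word character (captured as 'tag'); then one or more of a character in [k-p] (captured); then one or more of any character except [qhw] (lazy); then one or more of a word character (lazy), then one or more of a non-whitespace character; then optionally a character in [1-3], then one or more of a word character, then zero or more of a word character (lazy) (captured).
`re.match` won't scan ahead — the pattern has to work from the very first character.
The match spans [0:24] → 'ye.kmontdpN73Q555sLgg-7s'.
Captured: group 1 = 'ye.', group 2 = 'kmon', group 3 = 's'.

('ye.', 'kmon', 's')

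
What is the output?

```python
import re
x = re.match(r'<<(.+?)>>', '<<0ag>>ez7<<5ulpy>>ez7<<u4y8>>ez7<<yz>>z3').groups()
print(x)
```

('0ag',)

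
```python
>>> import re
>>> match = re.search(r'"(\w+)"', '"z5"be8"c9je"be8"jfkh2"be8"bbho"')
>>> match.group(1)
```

'z5'

`re.search` scans for the first position where the pattern succeeds.
The match spans [0:4] → '"z5"'.
Captured: group 1 = 'z5'.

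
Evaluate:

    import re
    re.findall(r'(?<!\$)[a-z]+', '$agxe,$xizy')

['gxe', 'izy']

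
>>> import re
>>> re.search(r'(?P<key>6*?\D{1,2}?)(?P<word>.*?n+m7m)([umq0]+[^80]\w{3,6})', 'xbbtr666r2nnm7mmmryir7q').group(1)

'x'

This matches zero or more of a literal '6' (lazy), then 1 to 2 of a non-digit (lazy) (captured as 'key'); then zero or more of any character (lazy), then one or more of the literal 'n', then the literal 'm7m' (captured as 'word'); then one or more of one of [umq0], then any character except [80], then 3 to 6 of a word character (captured).
With the lazy modifier that quantifier settles for the fewest repetitions that let the rest of the pattern succeed (the atoms after it are unaffected and can still be greedy).
`re.search` scans for the first position where the pattern succeeds.
The match spans [0:23] → 'xbbtr666r2nnm7mmmryir7q'.
Captured: group 1 = 'x', group 2 = 'bbtr666r2nnm7m', group 3 = 'mmryir7q'.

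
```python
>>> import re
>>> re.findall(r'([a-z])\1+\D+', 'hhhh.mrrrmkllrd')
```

`\1` has to match the exact text group 1 already captured.
With a single group, `findall` returns only what that group captured — 1 item.

['h']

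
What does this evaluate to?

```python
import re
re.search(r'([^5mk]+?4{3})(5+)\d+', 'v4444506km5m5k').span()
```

(0, 8)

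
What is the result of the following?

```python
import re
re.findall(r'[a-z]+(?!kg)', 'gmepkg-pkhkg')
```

['gmepkg', 'pkhkg']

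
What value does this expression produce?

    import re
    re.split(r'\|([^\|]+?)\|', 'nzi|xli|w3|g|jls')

['nzi', 'xli', 'w3', 'g', 'jls']

`re.split` interleaves the captured-group text with the surrounding fragments.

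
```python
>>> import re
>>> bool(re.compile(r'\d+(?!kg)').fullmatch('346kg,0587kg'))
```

False

For `fullmatch`, every character of the input must be accounted for by the pattern.
Here there's no way to consume every character, so the call returns None, and `bool(None)` is False.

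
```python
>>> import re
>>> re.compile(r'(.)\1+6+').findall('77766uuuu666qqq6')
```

The backreference `\1` re-matches whatever the first group consumed, character for character.
Matches: at [0:5] match '77766', group 1 = '7'; at [5:12] match 'uuuu666', group 1 = 'u'; at [12:16] match 'qqq6', group 1 = 'q'.
One capturing group, so `findall` returns just the captured substring from each match — 3 in all.

['7', 'u', 'q']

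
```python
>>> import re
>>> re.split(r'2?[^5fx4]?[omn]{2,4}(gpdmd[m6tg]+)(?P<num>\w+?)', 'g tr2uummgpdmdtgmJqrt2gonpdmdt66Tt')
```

This matches optionally a literal '2', then optionally any character except [5fx4], then 2 to 4 of one of [omn]; then the literal 'gp', then the literal 'dmd', then one or more of one of [m6tg] (captured); then one or more of a word character (lazy) (captured as 'num').
The `?` after the quantifier makes it lazy — it takes as little as possible before letting the rest of the pattern try.
Matches to split on: at [6:18] → 'ummgpdmdtgmJ'.
With a capturing group present, the delimiter's captured portion is kept in the result list.

['g tr2u', 'gpdmdtgm', 'J', 'qrt2gonpdmdt66Tt']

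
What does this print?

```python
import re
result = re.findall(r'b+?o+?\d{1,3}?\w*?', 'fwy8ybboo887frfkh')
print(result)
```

This matches one or more of the literal 'b' (lazy), then one or more of a literal 'o' (lazy), then 1 to 3 of a digit (lazy); then zero or more of a word character (lazy).
Scanning left to right: at [5:10] → 'bboo8'.
With no groups in the pattern, `findall` gives back each whole match — 1 here.

['bboo8']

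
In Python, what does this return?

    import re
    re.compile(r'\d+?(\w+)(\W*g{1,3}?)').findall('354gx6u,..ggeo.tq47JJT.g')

[('54gx6u', ',..g'), ('7JJT', '.g')]

A `+?`/`*?`/`{m,n}?` starts at its minimum and grows only as far as needed for what follows to match.
With 2 capturing groups, `findall` returns a 2-tuple per match.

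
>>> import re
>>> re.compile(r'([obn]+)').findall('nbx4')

['nb']

Pattern: one or more of one of [obn] (captured).
Matches: at [0:2] match 'nb', group 1 = 'nb'.
`findall` collects group 1 from the one match (1 total).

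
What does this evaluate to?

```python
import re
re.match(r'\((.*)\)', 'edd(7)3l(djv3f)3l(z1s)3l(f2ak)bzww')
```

`re.match` won't scan ahead — the pattern has to work from the very first character.
Here the string doesn't start with a match, so the call returns None.

None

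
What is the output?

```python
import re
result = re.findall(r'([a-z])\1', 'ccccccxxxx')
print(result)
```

A backreference is literal: `\1` must see the identical characters the first group matched.
Because there's exactly one group, `findall` drops the full match and keeps group 1 from each hit.

['c', 'c', 'c', 'x', 'x']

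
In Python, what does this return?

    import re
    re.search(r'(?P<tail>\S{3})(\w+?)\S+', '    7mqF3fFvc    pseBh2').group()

Pattern: exactly 3 of a non-whitespace character (captured as 'tail'); then one or more of a word character (lazy) (captured); then one or more of a non-whitespace character.
`re.search` tries every starting position until one works.
The match spans [4:13] → '7mqF3fFvc'.
Captured: group 1 = '7mq', group 2 = 'F'.

'7mqF3fFvc'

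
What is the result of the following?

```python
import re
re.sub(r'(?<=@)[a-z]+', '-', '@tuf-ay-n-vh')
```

'@--ay-n-vh'

Lookahead/lookbehind check context without consuming it, so the matched span excludes the asserted characters.
Matches: at [1:4] → 'tuf'.
`sub` substitutes '-' at each match site.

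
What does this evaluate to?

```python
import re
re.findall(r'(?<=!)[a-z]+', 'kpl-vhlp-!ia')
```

The positive lookaround only admits positions where the adjacent text matches; those characters stay outside the span.
Matches: at [10:12] → 'ia'.
With no groups in the pattern, `findall` gives back each whole match — 1 here.

['ia']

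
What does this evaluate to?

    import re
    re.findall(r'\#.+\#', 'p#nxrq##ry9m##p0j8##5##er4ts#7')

['#nxrq##ry9m##p0j8##5##er4ts#']

Scanning left to right: at [1:29] → '#nxrq##ry9m##p0j8##5##er4ts#'.
With no groups in the pattern, `findall` gives back each whole match — 1 here.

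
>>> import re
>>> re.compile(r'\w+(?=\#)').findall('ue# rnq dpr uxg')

['ue']

The positive lookaround only admits positions where the adjacent text matches; those characters stay outside the span.
Scanning left to right: at [0:2] → 'ue'.
With no groups in the pattern, `findall` gives back each whole match — 1 here.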